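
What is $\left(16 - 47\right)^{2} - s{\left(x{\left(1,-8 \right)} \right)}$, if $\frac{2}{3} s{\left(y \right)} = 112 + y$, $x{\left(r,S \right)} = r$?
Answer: $\frac{1583}{2} \approx 791.5$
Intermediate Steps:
$s{\left(y \right)} = 168 + \frac{3 y}{2}$ ($s{\left(y \right)} = \frac{3 \left(112 + y\right)}{2} = 168 + \frac{3 y}{2}$)
$\left(16 - 47\right)^{2} - s{\left(x{\left(1,-8 \right)} \right)} = \left(16 - 47\right)^{2} - \left(168 + \frac{3}{2} \cdot 1\right) = \left(-31\right)^{2} - \left(168 + \frac{3}{2}\right) = 961 - \frac{339}{2} = \frac{1583}{2}$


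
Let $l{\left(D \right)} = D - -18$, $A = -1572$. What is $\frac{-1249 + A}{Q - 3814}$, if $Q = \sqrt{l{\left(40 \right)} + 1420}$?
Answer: $\frac{768521}{1038937} + \frac{403 \sqrt{1478}}{2077874} \approx 0.74718$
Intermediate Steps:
$l{\left(D \right)} = 18 + D$ ($l{\left(D \right)} = D + 18 = 18 + D$)
$Q = \sqrt{1478}$ ($Q = \sqrt{\left(18 + 40\right) + 1420} = \sqrt{58 + 1420} = \sqrt{1478} \approx 38.445$)
$\frac{-1249 + A}{Q - 3814} = \frac{-1249 - 1572}{\sqrt{1478} - 3814} = - \frac{2821}{\sqrt{1478} - 3814} = - \frac{2821}{-3814 + \sqrt{1478}}$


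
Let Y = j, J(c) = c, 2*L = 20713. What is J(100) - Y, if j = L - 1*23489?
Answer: 26465/2 ≈ 13233.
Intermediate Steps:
L = 20713/2 (L = (1/2)*20713 = 20713/2 ≈ 10357.)
j = -26265/2 (j = 20713/2 - 1*23489 = 20713/2 - 23489 = -26265/2 ≈ -13133.)
Y = -26265/2 ≈ -13133.
J(100) - Y = 100 - 1*(-26265/2) = 100 + 26265/2 = 26465/2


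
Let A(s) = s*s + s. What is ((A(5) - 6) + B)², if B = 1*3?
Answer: 729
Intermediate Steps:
A(s) = s + s² (A(s) = s² + s = s + s²)
B = 3
((A(5) - 6) + B)² = ((5*(1 + 5) - 6) + 3)² = ((5*6 - 6) + 3)² = ((30 - 6) + 3)² = (24 + 3)² = 27² = 729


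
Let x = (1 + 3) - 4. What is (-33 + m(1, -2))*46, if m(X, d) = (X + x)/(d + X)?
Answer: -1564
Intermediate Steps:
x = 0 (x = 4 - 4 = 0)
m(X, d) = X/(X + d) (m(X, d) = (X + 0)/(d + X) = X/(X + d))
(-33 + m(1, -2))*46 = (-33 + 1/(1 - 2))*46 = (-33 + 1/(-1))*46 = (-33 + 1*(-1))*46 = (-33 - 1)*46 = -34*46 = -1564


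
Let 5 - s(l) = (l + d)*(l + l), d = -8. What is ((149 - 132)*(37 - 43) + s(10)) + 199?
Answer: 62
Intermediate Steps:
s(l) = 5 - 2*l*(-8 + l) (s(l) = 5 - (l - 8)*(l + l) = 5 - (-8 + l)*2*l = 5 - 2*l*(-8 + l))
((149 - 132)*(37 - 43) + s(10)) + 199 = ((149 - 132)*(37 - 43) + (5 - 2*10² + 16*10)) + 199 = (17*(-6) + (5 - 2*100 + 160)) + 199 = (-102 + (5 - 200 + 160)) + 199 = (-102 - 35) + 199 = -137 + 199 = 62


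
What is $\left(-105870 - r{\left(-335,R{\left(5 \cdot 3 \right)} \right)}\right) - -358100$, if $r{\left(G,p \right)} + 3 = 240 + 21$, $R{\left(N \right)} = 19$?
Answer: $251972$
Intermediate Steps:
$r{\left(G,p \right)} = 258$ ($r{\left(G,p \right)} = -3 + \left(240 + 21\right) = -3 + 261 = 258$)
$\left(-105870 - r{\left(-335,R{\left(5 \cdot 3 \right)} \right)}\right) - -358100 = \left(-105870 - 258\right) - -358100 = \left(-105870 - 258\right) + 358100 = -106128 + 358100 = 251972$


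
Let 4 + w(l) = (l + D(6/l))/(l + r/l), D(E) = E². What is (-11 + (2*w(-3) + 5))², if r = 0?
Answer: 1936/9 ≈ 215.11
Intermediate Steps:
w(l) = -4 + (l + 36/l²)/l (w(l) = -4 + (l + (6/l)²)/(l + 0/l) = -4 + (l + 36/l²)/(l + 0) = -4 + (l + 36/l²)/l)
(-11 + (2*w(-3) + 5))² = (-11 + (2*(-3 + 36/(-3)³) + 5))² = (-11 + (2*(-3 + 36*(-1/27)) + 5))² = (-11 + (2*(-3 - 4/3) + 5))² = (-11 + (2*(-13/3) + 5))² = (-11 + (-26/3 + 5))² = (-11 - 11/3)² = (-44/3)² = 1936/9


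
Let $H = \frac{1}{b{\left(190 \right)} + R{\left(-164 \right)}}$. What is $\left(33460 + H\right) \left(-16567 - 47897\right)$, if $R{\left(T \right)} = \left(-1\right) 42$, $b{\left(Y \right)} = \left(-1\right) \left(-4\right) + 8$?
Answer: $- \frac{10784816456}{5} \approx -2.157 \cdot 10^{9}$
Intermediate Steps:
$b{\left(Y \right)} = 12$ ($b{\left(Y \right)} = 4 + 8 = 12$)
$R{\left(T \right)} = -42$
$H = - \frac{1}{30}$ ($H = \frac{1}{12 - 42} = \frac{1}{-30} = - \frac{1}{30} \approx -0.033333$)
$\left(33460 + H\right) \left(-16567 - 47897\right) = \left(33460 - \frac{1}{30}\right) \left(-16567 - 47897\right) = \frac{1003799}{30} \left(-64464\right) = - \frac{10784816456}{5}$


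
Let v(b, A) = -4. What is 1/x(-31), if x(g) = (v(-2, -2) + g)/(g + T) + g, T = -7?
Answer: -38/1143 ≈ -0.033246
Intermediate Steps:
x(g) = g + (-4 + g)/(-7 + g) (x(g) = (-4 + g)/(g - 7) + g = (-4 + g)/(-7 + g) + g = g + (-4 + g)/(-7 + g))
1/x(-31) = 1/((-4 + (-31)² - 6*(-31))/(-7 - 31)) = 1/((-4 + 961 + 186)/(-38)) = 1/(-1/38*1143) = 1/(-1143/38) = -38/1143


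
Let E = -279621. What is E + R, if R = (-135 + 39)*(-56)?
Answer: -274245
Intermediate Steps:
R = 5376 (R = -96*(-56) = 5376)
E + R = -279621 + 5376 = -274245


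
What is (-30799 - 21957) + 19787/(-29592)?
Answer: -1561175339/29592 ≈ -52757.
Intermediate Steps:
(-30799 - 21957) + 19787/(-29592) = -52756 + 19787*(-1/29592) = -52756 - 19787/29592 = -1561175339/29592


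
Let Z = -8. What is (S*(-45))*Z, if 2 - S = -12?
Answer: 5040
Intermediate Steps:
S = 14 (S = 2 - 1*(-12) = 2 + 12 = 14)
(S*(-45))*Z = (14*(-45))*(-8) = -630*(-8) = 5040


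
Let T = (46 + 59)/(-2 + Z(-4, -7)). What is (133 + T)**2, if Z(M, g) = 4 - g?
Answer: 188356/9 ≈ 20928.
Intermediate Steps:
T = 35/3 (T = (46 + 59)/(-2 + (4 - 1*(-7))) = 105/(-2 + (4 + 7)) = 105/(-2 + 11) = 105/9 = 105*(1/9) = 35/3 ≈ 11.667)
(133 + T)**2 = (133 + 35/3)**2 = (434/3)**2 = 188356/9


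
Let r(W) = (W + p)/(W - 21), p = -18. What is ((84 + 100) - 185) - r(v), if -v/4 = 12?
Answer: -45/23 ≈ -1.9565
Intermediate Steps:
v = -48 (v = -4*12 = -48)
r(W) = (-18 + W)/(-21 + W) (r(W) = (W - 18)/(W - 21) = (-18 + W)/(-21 + W))
((84 + 100) - 185) - r(v) = ((84 + 100) - 185) - (-18 - 48)/(-21 - 48) = (184 - 185) - (-66)/(-69) = -1 - (-1)*(-66)/69 = -1 - 1*22/23 = -1 - 22/23 = -45/23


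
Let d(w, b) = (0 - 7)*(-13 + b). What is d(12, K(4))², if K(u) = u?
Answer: 3969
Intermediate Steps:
d(w, b) = 91 - 7*b (d(w, b) = -7*(-13 + b) = 91 - 7*b)
d(12, K(4))² = (91 - 7*4)² = (91 - 28)² = 63² = 3969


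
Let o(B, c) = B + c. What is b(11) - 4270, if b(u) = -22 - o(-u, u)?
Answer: -4292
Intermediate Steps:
b(u) = -22 (b(u) = -22 - (-u + u) = -22 - 1*0 = -22 + 0 = -22)
b(11) - 4270 = -22 - 4270 = -4292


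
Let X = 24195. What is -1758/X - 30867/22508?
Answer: -262132043/181527020 ≈ -1.4440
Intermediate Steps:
-1758/X - 30867/22508 = -1758/24195 - 30867/22508 = -1758*1/24195 - 30867*1/22508 = -586/8065 - 30867/22508 = -262132043/181527020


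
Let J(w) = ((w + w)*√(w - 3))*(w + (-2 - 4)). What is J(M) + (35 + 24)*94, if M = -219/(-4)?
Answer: 5546 + 128115*√23/16 ≈ 43947.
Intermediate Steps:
M = 219/4 (M = -219*(-¼) = 219/4 ≈ 54.750)
J(w) = 2*w*√(-3 + w)*(-6 + w) (J(w) = ((2*w)*√(-3 + w))*(w - 6) = (2*w*√(-3 + w))*(-6 + w) = 2*w*√(-3 + w)*(-6 + w))
J(M) + (35 + 24)*94 = 2*(219/4)*√(-3 + 219/4)*(-6 + 219/4) + (35 + 24)*94 = 2*(219/4)*√(207/4)*(195/4) + 59*94 = 2*(219/4)*(3*√23/2)*(195/4) + 5546 = 128115*√23/16 + 5546 = 5546 + 128115*√23/16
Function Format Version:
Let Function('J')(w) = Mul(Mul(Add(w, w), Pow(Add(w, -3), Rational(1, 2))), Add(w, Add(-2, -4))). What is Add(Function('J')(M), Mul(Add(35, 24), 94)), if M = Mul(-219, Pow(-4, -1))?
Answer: Add(5546, Mul(Rational(128115, 16), Pow(23, Rational(1, 2)))) ≈ 43947.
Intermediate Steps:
M = Rational(219, 4) (M = Mul(-219, Rational(-1, 4)) = Rational(219, 4) ≈ 54.750)
Function('J')(w) = Mul(2, w, Pow(Add(-3, w), Rational(1, 2)), Add(-6, w)) (Function('J')(w) = Mul(Mul(Mul(2, w), Pow(Add(-3, w), Rational(1, 2))), Add(w, -6)) = Mul(Mul(2, w, Pow(Add(-3, w), Rational(1, 2))), Add(-6, w)) = Mul(2, w, Pow(Add(-3, w), Rational(1, 2)), Add(-6, w)))
Add(Function('J')(M), Mul(Add(35, 24), 94)) = Add(Mul(2, Rational(219, 4), Pow(Add(-3, Rational(219, 4)), Rational(1, 2)), Add(-6, Rational(219, 4))), Mul(Add(35, 24), 94)) = Add(Mul(2, Rational(219, 4), Pow(Rational(207, 4), Rational(1, 2)), Rational(195, 4)), Mul(59, 94)) = Add(Mul(2, Rational(219, 4), Mul(Rational(3, 2), Pow(23, Rational(1, 2))), Rational(195, 4)), 5546) = Add(Mul(Rational(128115, 16), Pow(23, Rational(1, 2))), 5546) = Add(5546, Mul(Rational(128115, 16), Pow(23, Rational(1, 2))))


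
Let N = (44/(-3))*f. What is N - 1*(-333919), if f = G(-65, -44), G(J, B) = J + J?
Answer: 1007477/3 ≈ 3.3583e+5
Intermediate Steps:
G(J, B) = 2*J
f = -130 (f = 2*(-65) = -130)
N = 5720/3 (N = (44/(-3))*(-130) = (44*(-⅓))*(-130) = -44/3*(-130) = 5720/3 ≈ 1906.7)
N - 1*(-333919) = 5720/3 - 1*(-333919) = 5720/3 + 333919 = 1007477/3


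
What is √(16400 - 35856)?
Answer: 32*I*√19 ≈ 139.48*I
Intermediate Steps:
√(16400 - 35856) = √(-19456) = 32*I*√19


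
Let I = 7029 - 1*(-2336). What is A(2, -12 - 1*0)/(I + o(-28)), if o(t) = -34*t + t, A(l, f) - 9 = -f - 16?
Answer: 5/10289 ≈ 0.00048596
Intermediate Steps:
I = 9365 (I = 7029 + 2336 = 9365)
A(l, f) = -7 - f (A(l, f) = 9 + (-f - 16) = 9 + (-16 - f) = -7 - f)
o(t) = -33*t
A(2, -12 - 1*0)/(I + o(-28)) = (-7 - (-12 - 1*0))/(9365 - 33*(-28)) = (-7 - (-12 + 0))/(9365 + 924) = (-7 - 1*(-12))/10289 = (-7 + 12)/10289 = (1/10289)*5 = 5/10289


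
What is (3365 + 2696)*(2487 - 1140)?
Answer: 8164167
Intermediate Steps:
(3365 + 2696)*(2487 - 1140) = 6061*1347 = 8164167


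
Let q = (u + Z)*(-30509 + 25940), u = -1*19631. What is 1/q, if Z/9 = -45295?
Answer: 1/1952269734 ≈ 5.1222e-10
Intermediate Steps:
Z = -407655 (Z = 9*(-45295) = -407655)
u = -19631
q = 1952269734 (q = (-19631 - 407655)*(-30509 + 25940) = -427286*(-4569) = 1952269734)
1/q = 1/1952269734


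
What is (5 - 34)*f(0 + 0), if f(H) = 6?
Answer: -174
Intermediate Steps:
(5 - 34)*f(0 + 0) = (5 - 34)*6 = -29*6 = -174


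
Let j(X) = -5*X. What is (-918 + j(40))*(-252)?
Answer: 281736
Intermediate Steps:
(-918 + j(40))*(-252) = (-918 - 5*40)*(-252) = (-918 - 200)*(-252) = -1118*(-252) = 281736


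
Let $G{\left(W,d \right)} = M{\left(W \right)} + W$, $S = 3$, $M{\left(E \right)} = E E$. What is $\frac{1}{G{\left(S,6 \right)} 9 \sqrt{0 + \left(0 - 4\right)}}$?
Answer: $- \frac{i}{216} \approx - 0.0046296 i$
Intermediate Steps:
$M{\left(E \right)} = E^{2}$
$G{\left(W,d \right)} = W + W^{2}$ ($G{\left(W,d \right)} = W^{2} + W = W + W^{2}$)
$\frac{1}{G{\left(S,6 \right)} 9 \sqrt{0 + \left(0 - 4\right)}} = \frac{1}{3 \left(1 + 3\right) 9 \sqrt{0 + \left(0 - 4\right)}} = \frac{1}{3 \cdot 4 \cdot 9 \sqrt{0 + \left(0 - 4\right)}} = \frac{1}{12 \cdot 9 \sqrt{0 - 4}} = \frac{1}{108 \sqrt{-4}} = \frac{1}{108 \cdot 2 i} = \frac{1}{216 i} = - \frac{i}{216}$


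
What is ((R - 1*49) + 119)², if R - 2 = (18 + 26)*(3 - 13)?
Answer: 135424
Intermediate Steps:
R = -438 (R = 2 + (18 + 26)*(3 - 13) = 2 + 44*(-10) = 2 - 440 = -438)
((R - 1*49) + 119)² = ((-438 - 1*49) + 119)² = ((-438 - 49) + 119)² = (-487 + 119)² = (-368)² = 135424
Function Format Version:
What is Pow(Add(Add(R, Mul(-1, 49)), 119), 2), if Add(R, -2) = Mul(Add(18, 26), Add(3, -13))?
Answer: 135424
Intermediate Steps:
R = -438 (R = Add(2, Mul(Add(18, 26), Add(3, -13))) = Add(2, Mul(44, -10)) = Add(2, -440) = -438)
Pow(Add(Add(R, Mul(-1, 49)), 119), 2) = Pow(Add(Add(-438, Mul(-1, 49)), 119), 2) = Pow(Add(Add(-438, -49), 119), 2) = Pow(Add(-487, 119), 2) = Pow(-368, 2) = 135424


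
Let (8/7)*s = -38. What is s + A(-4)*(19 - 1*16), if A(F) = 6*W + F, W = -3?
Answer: -397/4 ≈ -99.250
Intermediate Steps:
s = -133/4 (s = (7/8)*(-38) = -133/4 ≈ -33.250)
A(F) = -18 + F (A(F) = 6*(-3) + F = -18 + F)
s + A(-4)*(19 - 1*16) = -133/4 + (-18 - 4)*(19 - 1*16) = -133/4 - 22*(19 - 16) = -133/4 - 22*3 = -133/4 - 66 = -397/4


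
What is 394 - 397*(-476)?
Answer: 189366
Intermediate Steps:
394 - 397*(-476) = 394 + 188972 = 189366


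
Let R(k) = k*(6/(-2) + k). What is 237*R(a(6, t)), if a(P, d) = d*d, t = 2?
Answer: 948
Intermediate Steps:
a(P, d) = d²
R(k) = k*(-3 + k) (R(k) = k*(6*(-½) + k) = k*(-3 + k))
237*R(a(6, t)) = 237*(2²*(-3 + 2²)) = 237*(4*(-3 + 4)) = 237*(4*1) = 237*4 = 948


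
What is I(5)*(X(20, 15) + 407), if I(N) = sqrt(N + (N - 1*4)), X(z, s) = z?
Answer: 427*sqrt(6) ≈ 1045.9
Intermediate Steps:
I(N) = sqrt(-4 + 2*N) (I(N) = sqrt(N + (N - 4)) = sqrt(N + (-4 + N)) = sqrt(-4 + 2*N))
I(5)*(X(20, 15) + 407) = sqrt(-4 + 2*5)*(20 + 407) = sqrt(-4 + 10)*427 = sqrt(6)*427 = 427*sqrt(6)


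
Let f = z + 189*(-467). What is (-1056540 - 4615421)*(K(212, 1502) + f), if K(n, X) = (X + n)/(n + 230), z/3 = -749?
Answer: 113449730143733/221 ≈ 5.1335e+11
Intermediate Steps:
z = -2247 (z = 3*(-749) = -2247)
f = -90510 (f = -2247 + 189*(-467) = -2247 - 88263 = -90510)
K(n, X) = (X + n)/(230 + n)
(-1056540 - 4615421)*(K(212, 1502) + f) = (-1056540 - 4615421)*((1502 + 212)/(230 + 212) - 90510) = -5671961*(1714/442 - 90510) = -5671961*((1/442)*1714 - 90510) = -5671961*(857/221 - 90510) = -5671961*(-20001853/221) = 113449730143733/221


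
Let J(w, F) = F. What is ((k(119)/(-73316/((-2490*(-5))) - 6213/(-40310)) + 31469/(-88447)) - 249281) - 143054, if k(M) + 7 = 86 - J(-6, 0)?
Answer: -9987321332656132104/25455189088117 ≈ -3.9235e+5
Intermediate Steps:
k(M) = 79 (k(M) = -7 + (86 - 1*0) = -7 + (86 + 0) = -7 + 86 = 79)
((k(119)/(-73316/((-2490*(-5))) - 6213/(-40310)) + 31469/(-88447)) - 249281) - 143054 = ((79/(-73316/((-2490*(-5))) - 6213/(-40310)) + 31469/(-88447)) - 249281) - 143054 = ((79/(-73316/12450 - 6213*(-1/40310)) + 31469*(-1/88447)) - 249281) - 143054 = ((79/(-73316*1/12450 + 6213/40310) - 31469/88447) - 249281) - 143054 = ((79/(-36658/6225 + 6213/40310) - 31469/88447) - 249281) - 143054 = ((79/(-287801611/50185950) - 31469/88447) - 249281) - 143054 = ((79*(-50185950/287801611) - 31469/88447) - 249281) - 143054 = ((-3964690050/287801611 - 31469/88447) - 249281) - 143054 = (-359721769748909/25455189088117 - 249281) - 143054 = -6345854712844642786/25455189088117 - 143054 = -9987321332656132104/25455189088117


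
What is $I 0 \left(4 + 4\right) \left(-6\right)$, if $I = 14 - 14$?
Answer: $0$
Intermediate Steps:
$I = 0$ ($I = 14 - 14 = 0$)
$I 0 \left(4 + 4\right) \left(-6\right) = 0 \cdot 0 \left(4 + 4\right) \left(-6\right) = 0 \cdot 0 \cdot 8 \left(-6\right) = 0 \cdot 0 \left(-6\right) = 0 \left(-6\right) = 0$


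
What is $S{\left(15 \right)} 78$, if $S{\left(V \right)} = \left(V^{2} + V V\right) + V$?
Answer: $36270$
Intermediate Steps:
$S{\left(V \right)} = V + 2 V^{2}$ ($S{\left(V \right)} = \left(V^{2} + V^{2}\right) + V = 2 V^{2} + V = V + 2 V^{2}$)
$S{\left(15 \right)} 78 = 15 \left(1 + 2 \cdot 15\right) 78 = 15 \left(1 + 30\right) 78 = 15 \cdot 31 \cdot 78 = 465 \cdot 78 = 36270$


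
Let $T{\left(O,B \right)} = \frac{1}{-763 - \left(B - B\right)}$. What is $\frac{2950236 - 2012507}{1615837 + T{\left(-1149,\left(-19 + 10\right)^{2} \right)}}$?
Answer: $\frac{715487227}{1232883630} \approx 0.58034$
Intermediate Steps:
$T{\left(O,B \right)} = - \frac{1}{763}$ ($T{\left(O,B \right)} = \frac{1}{-763 - 0} = \frac{1}{-763 + 0} = \frac{1}{-763} = - \frac{1}{763}$)
$\frac{2950236 - 2012507}{1615837 + T{\left(-1149,\left(-19 + 10\right)^{2} \right)}} = \frac{2950236 - 2012507}{1615837 - \frac{1}{763}} = \frac{937729}{\frac{1232883630}{763}} = 937729 \cdot \frac{763}{1232883630} = \frac{715487227}{1232883630}$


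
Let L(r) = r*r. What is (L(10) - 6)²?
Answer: 8836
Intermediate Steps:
L(r) = r²
(L(10) - 6)² = (10² - 6)² = (100 - 6)² = 94² = 8836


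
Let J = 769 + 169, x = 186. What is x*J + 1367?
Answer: 175835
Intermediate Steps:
J = 938
x*J + 1367 = 186*938 + 1367 = 174468 + 1367 = 175835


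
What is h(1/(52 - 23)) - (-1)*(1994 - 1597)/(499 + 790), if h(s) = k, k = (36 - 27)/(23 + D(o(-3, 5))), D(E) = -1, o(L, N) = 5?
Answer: 20335/28358 ≈ 0.71708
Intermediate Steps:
k = 9/22 (k = (36 - 27)/(23 - 1) = 9/22 ≈ 0.40909)
h(s) = 9/22
h(1/(52 - 23)) - (-1)*(1994 - 1597)/(499 + 790) = 9/22 - (-1)*(1994 - 1597)/(499 + 790) = 9/22 - (-1)*397/1289 = 9/22 - 1*(-397/1289) = 9/22 + 397/1289 = 20335/28358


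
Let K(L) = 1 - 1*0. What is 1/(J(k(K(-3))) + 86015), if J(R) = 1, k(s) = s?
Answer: 1/86016 ≈ 1.1626e-5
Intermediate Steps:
K(L) = 1 (K(L) = 1 + 0 = 1)
1/(J(k(K(-3))) + 86015) = 1/(1 + 86015) = 1/86016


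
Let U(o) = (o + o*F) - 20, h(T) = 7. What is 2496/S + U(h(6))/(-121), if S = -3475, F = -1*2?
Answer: -208191/420475 ≈ -0.49513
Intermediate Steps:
F = -2
U(o) = -20 - o (U(o) = (o + o*(-2)) - 20 = (o - 2*o) - 20 = -o - 20 = -20 - o)
2496/S + U(h(6))/(-121) = 2496/(-3475) + (-20 - 1*7)/(-121) = 2496*(-1/3475) + (-20 - 7)*(-1/121) = -2496/3475 - 27*(-1/121) = -2496/3475 + 27/121 = -208191/420475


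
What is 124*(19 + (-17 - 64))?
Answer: -7688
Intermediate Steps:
124*(19 + (-17 - 64)) = 124*(19 - 81) = 124*(-62) = -7688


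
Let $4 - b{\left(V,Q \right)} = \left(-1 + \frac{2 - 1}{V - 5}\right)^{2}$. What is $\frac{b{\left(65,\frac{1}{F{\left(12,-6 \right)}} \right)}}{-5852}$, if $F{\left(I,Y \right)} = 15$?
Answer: $- \frac{10919}{21067200} \approx -0.00051829$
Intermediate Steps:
$b{\left(V,Q \right)} = 4 - \left(-1 + \frac{1}{-5 + V}\right)^{2}$ ($b{\left(V,Q \right)} = 4 - \left(-1 + \frac{2 - 1}{V - 5}\right)^{2} = 4 - \left(-1 + 1 \frac{1}{-5 + V}\right)^{2} = 4 - \left(-1 + \frac{1}{-5 + V}\right)^{2}$)
$\frac{b{\left(65,\frac{1}{F{\left(12,-6 \right)}} \right)}}{-5852} = \frac{4 - \frac{\left(-6 + 65\right)^{2}}{\left(-5 + 65\right)^{2}}}{-5852} = \left(4 - \frac{59^{2}}{3600}\right) \left(- \frac{1}{5852}\right) = \left(4 - 3481 \cdot \frac{1}{3600}\right) \left(- \frac{1}{5852}\right) = \left(4 - \frac{3481}{3600}\right) \left(- \frac{1}{5852}\right) = \frac{10919}{3600} \left(- \frac{1}{5852}\right) = - \frac{10919}{21067200}$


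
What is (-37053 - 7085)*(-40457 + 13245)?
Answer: 1201083256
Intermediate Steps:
(-37053 - 7085)*(-40457 + 13245) = -44138*(-27212) = 1201083256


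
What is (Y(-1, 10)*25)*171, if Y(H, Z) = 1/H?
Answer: -4275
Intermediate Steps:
(Y(-1, 10)*25)*171 = (25/(-1))*171 = -1*25*171 = -25*171 = -4275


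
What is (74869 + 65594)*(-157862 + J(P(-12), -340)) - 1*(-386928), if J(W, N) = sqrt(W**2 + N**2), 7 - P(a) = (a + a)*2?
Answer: -22173383178 + 702315*sqrt(4745) ≈ -2.2125e+10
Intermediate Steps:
P(a) = 7 - 4*a (P(a) = 7 - (a + a)*2 = 7 - 2*a*2 = 7 - 4*a)
J(W, N) = sqrt(N**2 + W**2)
(74869 + 65594)*(-157862 + J(P(-12), -340)) - 1*(-386928) = (74869 + 65594)*(-157862 + sqrt((-340)**2 + (7 - 4*(-12))**2)) - 1*(-386928) = 140463*(-157862 + sqrt(115600 + (7 + 48)**2)) + 386928 = 140463*(-157862 + sqrt(115600 + 55**2)) + 386928 = 140463*(-157862 + sqrt(115600 + 3025)) + 386928 = 140463*(-157862 + sqrt(118625)) + 386928 = 140463*(-157862 + 5*sqrt(4745)) + 386928 = (-22173770106 + 702315*sqrt(4745)) + 386928 = -22173383178 + 702315*sqrt(4745)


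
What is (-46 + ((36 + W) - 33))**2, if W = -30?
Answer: 5329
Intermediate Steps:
(-46 + ((36 + W) - 33))**2 = (-46 + ((36 - 30) - 33))**2 = (-46 + (6 - 33))**2 = (-46 - 27)**2 = (-73)**2 = 5329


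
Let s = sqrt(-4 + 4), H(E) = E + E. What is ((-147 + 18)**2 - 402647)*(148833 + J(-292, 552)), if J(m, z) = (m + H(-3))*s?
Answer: -57450430998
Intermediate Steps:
H(E) = 2*E
s = 0 (s = sqrt(0) = 0)
J(m, z) = 0 (J(m, z) = (m + 2*(-3))*0 = (m - 6)*0 = (-6 + m)*0 = 0)
((-147 + 18)**2 - 402647)*(148833 + J(-292, 552)) = ((-147 + 18)**2 - 402647)*(148833 + 0) = ((-129)**2 - 402647)*148833 = (16641 - 402647)*148833 = -386006*148833 = -57450430998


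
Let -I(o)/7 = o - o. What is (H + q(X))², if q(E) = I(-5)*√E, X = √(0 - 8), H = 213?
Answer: 45369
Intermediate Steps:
X = 2*I*√2 (X = √(-8) = 2*I*√2 ≈ 2.8284*I)
I(o) = 0 (I(o) = -7*(o - o) = -7*0 = 0)
q(E) = 0 (q(E) = 0*√E = 0)
(H + q(X))² = (213 + 0)² = 213² = 45369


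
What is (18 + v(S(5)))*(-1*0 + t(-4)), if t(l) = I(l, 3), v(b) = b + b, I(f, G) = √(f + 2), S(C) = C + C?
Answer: 38*I*√2 ≈ 53.74*I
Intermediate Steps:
S(C) = 2*C
I(f, G) = √(2 + f)
v(b) = 2*b
t(l) = √(2 + l)
(18 + v(S(5)))*(-1*0 + t(-4)) = (18 + 2*(2*5))*(-1*0 + √(2 - 4)) = (18 + 2*10)*(0 + √(-2)) = (18 + 20)*(0 + I*√2) = 38*(I*√2) = 38*I*√2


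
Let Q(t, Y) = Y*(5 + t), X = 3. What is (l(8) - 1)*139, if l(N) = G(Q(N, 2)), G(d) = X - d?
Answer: -3336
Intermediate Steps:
G(d) = 3 - d
l(N) = -7 - 2*N (l(N) = 3 - 2*(5 + N) = 3 - (10 + 2*N) = 3 + (-10 - 2*N) = -7 - 2*N)
(l(8) - 1)*139 = ((-7 - 2*8) - 1)*139 = ((-7 - 16) - 1)*139 = (-23 - 1)*139 = -24*139 = -3336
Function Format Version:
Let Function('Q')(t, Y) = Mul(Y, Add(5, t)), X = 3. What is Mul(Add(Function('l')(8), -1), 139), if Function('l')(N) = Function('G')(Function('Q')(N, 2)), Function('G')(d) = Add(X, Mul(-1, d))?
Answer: -3336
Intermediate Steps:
Function('G')(d) = Add(3, Mul(-1, d))
Function('l')(N) = Add(-7, Mul(-2, N)) (Function('l')(N) = Add(3, Mul(-1, Mul(2, Add(5, N)))) = Add(3, Mul(-1, Add(10, Mul(2, N)))) = Add(3, Add(-10, Mul(-2, N))) = Add(-7, Mul(-2, N)))
Mul(Add(Function('l')(8), -1), 139) = Mul(Add(Add(-7, Mul(-2, 8)), -1), 139) = Mul(Add(Add(-7, -16), -1), 139) = Mul(Add(-23, -1), 139) = Mul(-24, 139) = -3336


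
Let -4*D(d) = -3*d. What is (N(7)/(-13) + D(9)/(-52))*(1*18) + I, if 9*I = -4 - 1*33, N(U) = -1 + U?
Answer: -13811/936 ≈ -14.755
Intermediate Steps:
D(d) = 3*d/4 (D(d) = -(-3)*d/4 = 3*d/4)
I = -37/9 (I = (-4 - 1*33)/9 = (-4 - 33)/9 = (⅑)*(-37) = -37/9 ≈ -4.1111)
(N(7)/(-13) + D(9)/(-52))*(1*18) + I = ((-1 + 7)/(-13) + ((¾)*9)/(-52))*(1*18) - 37/9 = (6*(-1/13) + (27/4)*(-1/52))*18 - 37/9 = (-6/13 - 27/208)*18 - 37/9 = -123/208*18 - 37/9 = -1107/104 - 37/9 = -13811/936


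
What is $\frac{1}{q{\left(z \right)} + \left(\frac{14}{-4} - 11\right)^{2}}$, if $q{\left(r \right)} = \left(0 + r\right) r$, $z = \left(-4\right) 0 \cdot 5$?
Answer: $\frac{4}{841} \approx 0.0047562$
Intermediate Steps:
$z = 0$ ($z = 0 \cdot 5 = 0$)
$q{\left(r \right)} = r^{2}$ ($q{\left(r \right)} = r r = r^{2}$)
$\frac{1}{q{\left(z \right)} + \left(\frac{14}{-4} - 11\right)^{2}} = \frac{1}{0^{2} + \left(\frac{14}{-4} - 11\right)^{2}} = \frac{1}{0 + \left(14 \left(- \frac{1}{4}\right) - 11\right)^{2}} = \frac{1}{0 + \left(- \frac{7}{2} - 11\right)^{2}} = \frac{1}{0 + \left(- \frac{29}{2}\right)^{2}} = \frac{1}{0 + \frac{841}{4}} = \frac{1}{\frac{841}{4}} = \frac{4}{841}$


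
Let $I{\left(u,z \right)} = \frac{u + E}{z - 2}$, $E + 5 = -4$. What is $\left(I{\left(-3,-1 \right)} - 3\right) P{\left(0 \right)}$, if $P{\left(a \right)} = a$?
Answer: $0$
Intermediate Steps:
$E = -9$ ($E = -5 - 4 = -9$)
$I{\left(u,z \right)} = \frac{-9 + u}{-2 + z}$ ($I{\left(u,z \right)} = \frac{u - 9}{z - 2} = \frac{-9 + u}{-2 + z}$)
$\left(I{\left(-3,-1 \right)} - 3\right) P{\left(0 \right)} = \left(\frac{-9 - 3}{-2 - 1} - 3\right) 0 = \left(\frac{1}{-3} \left(-12\right) - 3\right) 0 = \left(\left(- \frac{1}{3}\right) \left(-12\right) - 3\right) 0 = \left(4 - 3\right) 0 = 1 \cdot 0 = 0$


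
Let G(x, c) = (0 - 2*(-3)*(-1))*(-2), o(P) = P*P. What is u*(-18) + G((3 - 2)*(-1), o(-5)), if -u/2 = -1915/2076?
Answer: -3669/173 ≈ -21.208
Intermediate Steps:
o(P) = P²
u = 1915/1038 (u = -(-3830)/2076 = -2*(-1915/2076) = 1915/1038 ≈ 1.8449)
G(x, c) = 12 (G(x, c) = (0 - (-6)*(-1))*(-2) = (0 - 1*6)*(-2) = (0 - 6)*(-2) = -6*(-2) = 12)
u*(-18) + G((3 - 2)*(-1), o(-5)) = (1915/1038)*(-18) + 12 = -5745/173 + 12 = -3669/173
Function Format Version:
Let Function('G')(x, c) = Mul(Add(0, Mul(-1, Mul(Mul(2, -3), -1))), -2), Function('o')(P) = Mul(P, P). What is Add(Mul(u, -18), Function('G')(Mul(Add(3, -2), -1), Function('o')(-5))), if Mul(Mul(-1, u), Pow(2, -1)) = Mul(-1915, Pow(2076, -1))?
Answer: Rational(-3669, 173) ≈ -21.208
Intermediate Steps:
Function('o')(P) = Pow(P, 2)
u = Rational(1915, 1038) (u = Mul(-2, Mul(-1915, Pow(2076, -1))) = Mul(-2, Mul(-1915, Rational(1, 2076))) = Mul(-2, Rational(-1915, 2076)) = Rational(1915, 1038) ≈ 1.8449)
Function('G')(x, c) = 12 (Function('G')(x, c) = Mul(Add(0, Mul(-1, Mul(-6, -1))), -2) = Mul(Add(0, Mul(-1, 6)), -2) = Mul(Add(0, -6), -2) = Mul(-6, -2) = 12)
Add(Mul(u, -18), Function('G')(Mul(Add(3, -2), -1), Function('o')(-5))) = Add(Mul(Rational(1915, 1038), -18), 12) = Add(Rational(-5745, 173), 12) = Rational(-3669, 173)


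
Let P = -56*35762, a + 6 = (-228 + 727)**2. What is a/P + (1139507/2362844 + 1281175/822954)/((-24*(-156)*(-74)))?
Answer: -4591702555841329471/36928973831437239552 ≈ -0.12434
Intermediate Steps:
a = 248995 (a = -6 + (-228 + 727)**2 = -6 + 499**2 = -6 + 249001 = 248995)
P = -2002672
a/P + (1139507/2362844 + 1281175/822954)/((-24*(-156)*(-74))) = 248995/(-2002672) + (1139507/2362844 + 1281175/822954)/((-24*(-156)*(-74))) = 248995*(-1/2002672) + (1139507*(1/2362844) + 1281175*(1/822954))/((3744*(-74))) = -248995/2002672 + (13729/28468 + 1281175/822954)/(-277056) = -248995/2002672 + (2171401153/1064902476)*(-1/277056) = -248995/2002672 - 2171401153/295037620390656 = -4591702555841329471/36928973831437239552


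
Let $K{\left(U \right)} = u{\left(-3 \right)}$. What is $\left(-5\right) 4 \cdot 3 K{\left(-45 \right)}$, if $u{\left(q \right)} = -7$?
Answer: $420$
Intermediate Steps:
$K{\left(U \right)} = -7$
$\left(-5\right) 4 \cdot 3 K{\left(-45 \right)} = \left(-5\right) 4 \cdot 3 \left(-7\right) = \left(-20\right) 3 \left(-7\right) = \left(-60\right) \left(-7\right) = 420$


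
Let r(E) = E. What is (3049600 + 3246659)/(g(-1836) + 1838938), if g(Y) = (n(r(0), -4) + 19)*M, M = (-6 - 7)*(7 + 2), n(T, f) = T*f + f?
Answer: 6296259/1837183 ≈ 3.4271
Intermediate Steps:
n(T, f) = f + T*f
M = -117 (M = -13*9 = -117)
g(Y) = -1755 (g(Y) = (-4*(1 + 0) + 19)*(-117) = (-4*1 + 19)*(-117) = (-4 + 19)*(-117) = 15*(-117) = -1755)
(3049600 + 3246659)/(g(-1836) + 1838938) = (3049600 + 3246659)/(-1755 + 1838938) = 6296259/1837183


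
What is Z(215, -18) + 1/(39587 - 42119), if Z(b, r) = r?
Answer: -45577/2532 ≈ -18.000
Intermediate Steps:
Z(215, -18) + 1/(39587 - 42119) = -18 + 1/(39587 - 42119) = -18 + 1/(-2532) = -18 - 1/2532 = -45577/2532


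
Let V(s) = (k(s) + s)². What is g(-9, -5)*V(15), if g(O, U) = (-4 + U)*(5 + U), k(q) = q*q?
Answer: 0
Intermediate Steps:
k(q) = q²
V(s) = (s + s²)² (V(s) = (s² + s)² = (s + s²)²)
g(-9, -5)*V(15) = (-20 - 5 + (-5)²)*(15²*(1 + 15)²) = (-20 - 5 + 25)*(225*16²) = 0*(225*256) = 0*57600 = 0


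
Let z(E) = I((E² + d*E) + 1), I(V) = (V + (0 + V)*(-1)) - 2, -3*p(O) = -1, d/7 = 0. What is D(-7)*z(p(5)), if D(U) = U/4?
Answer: 7/2 ≈ 3.5000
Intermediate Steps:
d = 0 (d = 7*0 = 0)
p(O) = ⅓ (p(O) = -⅓*(-1) = ⅓)
D(U) = U/4 (D(U) = U*(¼) = U/4)
I(V) = -2 (I(V) = (V + V*(-1)) - 2 = (V - V) - 2 = 0 - 2 = -2)
z(E) = -2
D(-7)*z(p(5)) = ((¼)*(-7))*(-2) = -7/4*(-2) = 7/2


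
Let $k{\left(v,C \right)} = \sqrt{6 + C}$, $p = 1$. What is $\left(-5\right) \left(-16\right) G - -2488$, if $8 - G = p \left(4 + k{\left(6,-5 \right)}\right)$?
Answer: $2728$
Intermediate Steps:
$G = 3$ ($G = 8 - 1 \left(4 + \sqrt{6 - 5}\right) = 8 - 1 \left(4 + \sqrt{1}\right) = 8 - 1 \left(4 + 1\right) = 8 - 1 \cdot 5 = 8 - 5 = 3$)
$\left(-5\right) \left(-16\right) G - -2488 = \left(-5\right) \left(-16\right) 3 - -2488 = 80 \cdot 3 + 2488 = 240 + 2488 = 2728$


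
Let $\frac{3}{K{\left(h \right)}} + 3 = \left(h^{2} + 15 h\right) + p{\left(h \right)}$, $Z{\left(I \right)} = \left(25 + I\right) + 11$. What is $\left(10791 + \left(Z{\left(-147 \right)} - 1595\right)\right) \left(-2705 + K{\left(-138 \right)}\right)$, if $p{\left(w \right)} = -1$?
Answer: $- \frac{83407289999}{3394} \approx -2.4575 \cdot 10^{7}$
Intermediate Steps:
$Z{\left(I \right)} = 36 + I$
$K{\left(h \right)} = \frac{3}{-4 + h^{2} + 15 h}$ ($K{\left(h \right)} = \frac{3}{-3 - \left(1 - h^{2} - 15 h\right)} = \frac{3}{-3 + \left(-1 + h^{2} + 15 h\right)} = \frac{3}{-4 + h^{2} + 15 h}$)
$\left(10791 + \left(Z{\left(-147 \right)} - 1595\right)\right) \left(-2705 + K{\left(-138 \right)}\right) = \left(10791 + \left(\left(36 - 147\right) - 1595\right)\right) \left(-2705 + \frac{3}{-4 + \left(-138\right)^{2} + 15 \left(-138\right)}\right) = \left(10791 - 1706\right) \left(-2705 + \frac{3}{-4 + 19044 - 2070}\right) = \left(10791 - 1706\right) \left(-2705 + \frac{3}{16970}\right) = 9085 \left(-2705 + 3 \cdot \frac{1}{16970}\right) = 9085 \left(-2705 + \frac{3}{16970}\right) = 9085 \left(- \frac{45903847}{16970}\right) = - \frac{83407289999}{3394}$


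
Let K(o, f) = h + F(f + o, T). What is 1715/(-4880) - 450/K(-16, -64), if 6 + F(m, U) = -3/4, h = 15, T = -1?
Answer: -589373/10736 ≈ -54.897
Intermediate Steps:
F(m, U) = -27/4 (F(m, U) = -6 - 3/4 = -27/4)
K(o, f) = 33/4 (K(o, f) = 15 - 27/4 = 33/4)
1715/(-4880) - 450/K(-16, -64) = 1715/(-4880) - 450/33/4 = 1715*(-1/4880) - 450*4/33 = -343/976 - 600/11 = -589373/10736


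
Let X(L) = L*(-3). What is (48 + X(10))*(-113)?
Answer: -2034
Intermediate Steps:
X(L) = -3*L
(48 + X(10))*(-113) = (48 - 3*10)*(-113) = (48 - 30)*(-113) = 18*(-113) = -2034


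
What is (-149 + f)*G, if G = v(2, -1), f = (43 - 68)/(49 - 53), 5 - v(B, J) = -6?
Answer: -6281/4 ≈ -1570.3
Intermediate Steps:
v(B, J) = 11 (v(B, J) = 5 - 1*(-6) = 5 + 6 = 11)
f = 25/4 (f = -25/(-4) = -25*(-1/4) = 25/4 ≈ 6.2500)
G = 11
(-149 + f)*G = (-149 + 25/4)*11 = -571/4*11 = -6281/4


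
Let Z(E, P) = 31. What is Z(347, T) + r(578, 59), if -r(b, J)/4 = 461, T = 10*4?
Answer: -1813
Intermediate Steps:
T = 40
r(b, J) = -1844 (r(b, J) = -4*461 = -1844)
Z(347, T) + r(578, 59) = 31 - 1844 = -1813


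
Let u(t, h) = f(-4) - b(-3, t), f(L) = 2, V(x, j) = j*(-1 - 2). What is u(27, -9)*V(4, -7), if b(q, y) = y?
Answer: -525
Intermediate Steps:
V(x, j) = -3*j (V(x, j) = j*(-3) = -3*j)
u(t, h) = 2 - t
u(27, -9)*V(4, -7) = (2 - 1*27)*(-3*(-7)) = (2 - 27)*21 = -25*21 = -525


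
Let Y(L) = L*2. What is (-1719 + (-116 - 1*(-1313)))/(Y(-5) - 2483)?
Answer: 58/277 ≈ 0.20939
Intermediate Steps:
Y(L) = 2*L
(-1719 + (-116 - 1*(-1313)))/(Y(-5) - 2483) = (-1719 + (-116 - 1*(-1313)))/(2*(-5) - 2483) = (-1719 + (-116 + 1313))/(-10 - 2483) = (-1719 + 1197)/(-2493) = -522*(-1/2493) = 58/277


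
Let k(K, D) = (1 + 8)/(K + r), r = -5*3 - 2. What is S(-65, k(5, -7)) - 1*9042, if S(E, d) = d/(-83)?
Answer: -3001941/332 ≈ -9042.0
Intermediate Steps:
r = -17 (r = -15 - 2 = -17)
k(K, D) = 9/(-17 + K) (k(K, D) = (1 + 8)/(K - 17) = 9/(-17 + K))
S(E, d) = -d/83 (S(E, d) = d*(-1/83) = -d/83)
S(-65, k(5, -7)) - 1*9042 = -9/(83*(-17 + 5)) - 1*9042 = -9/(83*(-12)) - 9042 = -9*(-1)/(83*12) - 9042 = -1/83*(-¾) - 9042 = 3/332 - 9042 = -3001941/332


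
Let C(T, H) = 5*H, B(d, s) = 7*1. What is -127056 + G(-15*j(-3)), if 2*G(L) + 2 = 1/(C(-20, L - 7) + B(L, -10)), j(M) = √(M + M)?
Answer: 3*(-6352850*√6 + 2371731*I)/(2*(-28*I + 75*√6)) ≈ -1.2706e+5 + 0.0026627*I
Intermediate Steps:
B(d, s) = 7
j(M) = √2*√M (j(M) = √(2*M) = √2*√M)
G(L) = -1 + 1/(2*(-28 + 5*L)) (G(L) = -1 + 1/(2*(5*(L - 7) + 7)) = -1 + 1/(2*(5*(-7 + L) + 7)) = -1 + 1/(2*((-35 + 5*L) + 7)) = -1 + 1/(2*(-28 + 5*L)))
-127056 + G(-15*j(-3)) = -127056 + (57 - (-150)*√2*√(-3))/(2*(-28 + 5*(-15*√2*√(-3)))) = -127056 + (57 - (-150)*√2*(I*√3))/(2*(-28 + 5*(-15*√2*I*√3))) = -127056 + (57 - (-150)*I*√6)/(2*(-28 + 5*(-15*I*√6))) = -127056 + (57 + 150*I*√6)/(2*(-28 - 75*I*√6))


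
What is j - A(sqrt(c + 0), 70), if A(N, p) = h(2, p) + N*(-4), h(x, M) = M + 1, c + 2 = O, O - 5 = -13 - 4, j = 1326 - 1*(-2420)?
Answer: 3675 + 4*I*sqrt(14) ≈ 3675.0 + 14.967*I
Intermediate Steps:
j = 3746 (j = 1326 + 2420 = 3746)
O = -12 (O = 5 + (-13 - 4) = 5 - 17 = -12)
c = -14 (c = -2 - 12 = -14)
h(x, M) = 1 + M
A(N, p) = 1 + p - 4*N (A(N, p) = (1 + p) + N*(-4) = (1 + p) - 4*N = 1 + p - 4*N)
j - A(sqrt(c + 0), 70) = 3746 - (1 + 70 - 4*sqrt(-14 + 0)) = 3746 - (1 + 70 - 4*I*sqrt(14)) = 3746 - (71 - 4*I*sqrt(14)) = 3746 + (-71 + 4*I*sqrt(14)) = 3675 + 4*I*sqrt(14)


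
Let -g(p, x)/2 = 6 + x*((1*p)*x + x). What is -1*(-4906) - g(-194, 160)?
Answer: -9876682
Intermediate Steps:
g(p, x) = -12 - 2*x*(x + p*x) (g(p, x) = -2*(6 + x*((1*p)*x + x)) = -2*(6 + x*(p*x + x)) = -2*(6 + x*(x + p*x)) = -12 - 2*x*(x + p*x))
-1*(-4906) - g(-194, 160) = -1*(-4906) - (-12 - 2*160² - 2*(-194)*160²) = 4906 - (-12 - 2*25600 - 2*(-194)*25600) = 4906 - (-12 - 51200 + 9932800) = 4906 - 1*9881588 = 4906 - 9881588 = -9876682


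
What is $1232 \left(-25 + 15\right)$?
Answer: $-12320$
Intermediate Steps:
$1232 \left(-25 + 15\right) = 1232 \left(-10\right) = -12320$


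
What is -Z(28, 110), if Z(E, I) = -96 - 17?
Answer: 113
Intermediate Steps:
Z(E, I) = -113
-Z(28, 110) = -1*(-113) = 113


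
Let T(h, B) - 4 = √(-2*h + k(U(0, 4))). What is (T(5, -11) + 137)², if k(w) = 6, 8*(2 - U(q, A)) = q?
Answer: 19877 + 564*I ≈ 19877.0 + 564.0*I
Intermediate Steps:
U(q, A) = 2 - q/8
T(h, B) = 4 + √(6 - 2*h) (T(h, B) = 4 + √(-2*h + 6) = 4 + √(6 - 2*h))
(T(5, -11) + 137)² = ((4 + √(6 - 2*5)) + 137)² = ((4 + √(6 - 10)) + 137)² = ((4 + √(-4)) + 137)² = ((4 + 2*I) + 137)² = (141 + 2*I)²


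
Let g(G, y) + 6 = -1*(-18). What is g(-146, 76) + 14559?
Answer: 14571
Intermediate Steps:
g(G, y) = 12 (g(G, y) = -6 - 1*(-18) = -6 + 18 = 12)
g(-146, 76) + 14559 = 12 + 14559 = 14571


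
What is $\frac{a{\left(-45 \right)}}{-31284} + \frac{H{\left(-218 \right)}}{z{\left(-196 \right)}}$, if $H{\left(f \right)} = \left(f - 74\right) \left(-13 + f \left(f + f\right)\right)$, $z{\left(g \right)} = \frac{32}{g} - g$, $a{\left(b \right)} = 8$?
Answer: $- \frac{2658672269893}{18762579} \approx -1.417 \cdot 10^{5}$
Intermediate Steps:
$z{\left(g \right)} = - g + \frac{32}{g}$
$H{\left(f \right)} = \left(-74 + f\right) \left(-13 + 2 f^{2}\right)$ ($H{\left(f \right)} = \left(-74 + f\right) \left(-13 + f 2 f\right) = \left(-74 + f\right) \left(-13 + 2 f^{2}\right)$)
$\frac{a{\left(-45 \right)}}{-31284} + \frac{H{\left(-218 \right)}}{z{\left(-196 \right)}} = \frac{8}{-31284} + \frac{962 - 148 \left(-218\right)^{2} - -2834 + 2 \left(-218\right)^{3}}{\left(-1\right) \left(-196\right) + \frac{32}{-196}} = 8 \left(- \frac{1}{31284}\right) + \frac{962 - 7033552 + 2834 + 2 \left(-10360232\right)}{196 + 32 \left(- \frac{1}{196}\right)} = - \frac{2}{7821} + \frac{962 - 7033552 + 2834 - 20720464}{196 - \frac{8}{49}} = - \frac{2}{7821} - \frac{27750220}{\frac{9596}{49}} = - \frac{2}{7821} - \frac{339940195}{2399} = - \frac{2658672269893}{18762579}$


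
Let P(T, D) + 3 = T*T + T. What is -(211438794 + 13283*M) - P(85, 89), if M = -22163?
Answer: 82945028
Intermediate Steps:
P(T, D) = -3 + T + T**2 (P(T, D) = -3 + (T*T + T) = -3 + (T**2 + T) = -3 + (T + T**2) = -3 + T + T**2)
-(211438794 + 13283*M) - P(85, 89) = -13283/(1/(-22163 + 15918)) - (-3 + 85 + 85**2) = -13283/(1/(-6245)) - (-3 + 85 + 7225) = -13283/(-1/6245) - 1*7307 = -13283*(-6245) - 7307 = 82952335 - 7307 = 82945028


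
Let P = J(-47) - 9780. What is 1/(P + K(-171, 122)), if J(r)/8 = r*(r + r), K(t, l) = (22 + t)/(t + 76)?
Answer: 95/2428729 ≈ 3.9115e-5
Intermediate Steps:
K(t, l) = (22 + t)/(76 + t)
J(r) = 16*r² (J(r) = 8*(r*(r + r)) = 8*(r*(2*r)) = 8*(2*r²) = 16*r²)
P = 25564 (P = 16*(-47)² - 9780 = 16*2209 - 9780 = 35344 - 9780 = 25564)
1/(P + K(-171, 122)) = 1/(25564 + (22 - 171)/(76 - 171)) = 1/(25564 - 149/(-95)) = 1/(25564 - 1/95*(-149)) = 1/(25564 + 149/95) = 1/(2428729/95) = 95/2428729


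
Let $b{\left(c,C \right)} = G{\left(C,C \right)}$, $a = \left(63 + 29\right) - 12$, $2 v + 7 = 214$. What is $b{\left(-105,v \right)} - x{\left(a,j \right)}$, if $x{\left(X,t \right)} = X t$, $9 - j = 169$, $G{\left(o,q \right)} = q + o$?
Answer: $13007$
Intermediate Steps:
$v = \frac{207}{2}$ ($v = - \frac{7}{2} + \frac{1}{2} \cdot 214 = - \frac{7}{2} + 107 = \frac{207}{2} \approx 103.5$)
$G{\left(o,q \right)} = o + q$
$j = -160$ ($j = 9 - 169 = -160$)
$a = 80$ ($a = 92 - 12 = 80$)
$b{\left(c,C \right)} = 2 C$ ($b{\left(c,C \right)} = C + C = 2 C$)
$b{\left(-105,v \right)} - x{\left(a,j \right)} = 2 \cdot \frac{207}{2} - 80 \left(-160\right) = 207 - -12800 = 207 + 12800 = 13007$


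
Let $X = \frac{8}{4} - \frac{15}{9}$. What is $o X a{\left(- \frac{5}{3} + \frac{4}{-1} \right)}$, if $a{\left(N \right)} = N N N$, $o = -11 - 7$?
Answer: $\frac{9826}{9} \approx 1091.8$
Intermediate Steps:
$o = -18$
$X = \frac{1}{3}$ ($X = 8 \cdot \frac{1}{4} - \frac{5}{3} = 2 - \frac{5}{3} = \frac{1}{3} \approx 0.33333$)
$a{\left(N \right)} = N^{3}$ ($a{\left(N \right)} = N^{2} N = N^{3}$)
$o X a{\left(- \frac{5}{3} + \frac{4}{-1} \right)} = \left(-18\right) \frac{1}{3} \left(- \frac{5}{3} + \frac{4}{-1}\right)^{3} = - 6 \left(\left(-5\right) \frac{1}{3} + 4 \left(-1\right)\right)^{3} = - 6 \left(- \frac{5}{3} - 4\right)^{3} = - 6 \left(- \frac{17}{3}\right)^{3} = \left(-6\right) \left(- \frac{4913}{27}\right) = \frac{9826}{9}$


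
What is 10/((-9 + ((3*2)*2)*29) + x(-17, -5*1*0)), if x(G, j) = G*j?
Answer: 10/339 ≈ 0.029499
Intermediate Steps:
10/((-9 + ((3*2)*2)*29) + x(-17, -5*1*0)) = 10/((-9 + ((3*2)*2)*29) - 17*(-5*1)*0) = 10/((-9 + (6*2)*29) - (-85)*0) = 10/((-9 + 12*29) - 17*0) = 10/((-9 + 348) + 0) = 10/(339 + 0) = 10/339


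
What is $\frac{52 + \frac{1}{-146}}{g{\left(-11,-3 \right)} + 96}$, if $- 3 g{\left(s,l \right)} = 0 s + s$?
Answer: $\frac{22773}{43654} \approx 0.52167$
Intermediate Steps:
$g{\left(s,l \right)} = - \frac{s}{3}$ ($g{\left(s,l \right)} = - \frac{0 s + s}{3} = - \frac{0 + s}{3} = - \frac{s}{3}$)
$\frac{52 + \frac{1}{-146}}{g{\left(-11,-3 \right)} + 96} = \frac{52 + \frac{1}{-146}}{\left(- \frac{1}{3}\right) \left(-11\right) + 96} = \frac{52 - \frac{1}{146}}{\frac{11}{3} + 96} = \frac{1}{\frac{299}{3}} \cdot \frac{7591}{146} = \frac{3}{299} \cdot \frac{7591}{146} = \frac{22773}{43654}$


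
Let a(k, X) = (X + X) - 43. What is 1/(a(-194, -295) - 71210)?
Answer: -1/71843 ≈ -1.3919e-5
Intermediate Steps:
a(k, X) = -43 + 2*X (a(k, X) = 2*X - 43 = -43 + 2*X)
1/(a(-194, -295) - 71210) = 1/((-43 + 2*(-295)) - 71210) = 1/((-43 - 590) - 71210) = 1/(-633 - 71210) = 1/(-71843) = -1/71843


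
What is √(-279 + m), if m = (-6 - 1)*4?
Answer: I*√307 ≈ 17.521*I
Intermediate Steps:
m = -28 (m = -7*4 = -28)
√(-279 + m) = √(-279 - 28) = √(-307) = I*√307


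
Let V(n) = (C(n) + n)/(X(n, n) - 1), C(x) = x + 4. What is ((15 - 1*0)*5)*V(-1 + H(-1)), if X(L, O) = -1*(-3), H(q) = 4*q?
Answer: -225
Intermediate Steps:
C(x) = 4 + x
X(L, O) = 3
V(n) = 2 + n (V(n) = ((4 + n) + n)/(3 - 1) = (4 + 2*n)/2 = (4 + 2*n)*(½) = 2 + n)
((15 - 1*0)*5)*V(-1 + H(-1)) = ((15 - 1*0)*5)*(2 + (-1 + 4*(-1))) = ((15 + 0)*5)*(2 + (-1 - 4)) = (15*5)*(2 - 5) = 75*(-3) = -225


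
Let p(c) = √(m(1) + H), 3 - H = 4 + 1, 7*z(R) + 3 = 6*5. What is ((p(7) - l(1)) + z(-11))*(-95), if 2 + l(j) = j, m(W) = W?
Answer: -3230/7 - 95*I ≈ -461.43 - 95.0*I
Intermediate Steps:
l(j) = -2 + j
z(R) = 27/7 (z(R) = -3/7 + (6*5)/7 = -3/7 + (⅐)*30 = -3/7 + 30/7 = 27/7)
H = -2 (H = 3 - (4 + 1) = 3 - 1*5 = 3 - 5 = -2)
p(c) = I (p(c) = √(1 - 2) = √(-1) = I)
((p(7) - l(1)) + z(-11))*(-95) = ((I - (-2 + 1)) + 27/7)*(-95) = ((I - 1*(-1)) + 27/7)*(-95) = ((I + 1) + 27/7)*(-95) = ((1 + I) + 27/7)*(-95) = (34/7 + I)*(-95) = -3230/7 - 95*I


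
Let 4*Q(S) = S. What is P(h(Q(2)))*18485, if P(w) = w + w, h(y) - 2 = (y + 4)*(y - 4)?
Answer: -1016675/2 ≈ -5.0834e+5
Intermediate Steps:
Q(S) = S/4
h(y) = 2 + (-4 + y)*(4 + y) (h(y) = 2 + (y + 4)*(y - 4) = 2 + (4 + y)*(-4 + y) = 2 + (-4 + y)*(4 + y))
P(w) = 2*w
P(h(Q(2)))*18485 = (2*(-14 + ((1/4)*2)**2))*18485 = (2*(-14 + (1/2)**2))*18485 = (2*(-14 + 1/4))*18485 = (2*(-55/4))*18485 = -55/2*18485 = -1016675/2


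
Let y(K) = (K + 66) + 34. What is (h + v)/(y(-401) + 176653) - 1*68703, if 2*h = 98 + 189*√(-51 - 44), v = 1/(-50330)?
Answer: -609793821114311/8875796160 + 63*I*√95/117568 ≈ -68703.0 + 0.0052229*I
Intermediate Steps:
v = -1/50330 ≈ -1.9869e-5
y(K) = 100 + K (y(K) = (66 + K) + 34 = 100 + K)
h = 49 + 189*I*√95/2 (h = (98 + 189*√(-51 - 44))/2 = (98 + 189*√(-95))/2 = (98 + 189*(I*√95))/2 = (98 + 189*I*√95)/2 = 49 + 189*I*√95/2 ≈ 49.0 + 921.07*I)
(h + v)/(y(-401) + 176653) - 1*68703 = ((49 + 189*I*√95/2) - 1/50330)/((100 - 401) + 176653) - 1*68703 = (2466169/50330 + 189*I*√95/2)/(-301 + 176653) - 68703 = (2466169/50330 + 189*I*√95/2)/176352 - 68703 = (2466169/50330 + 189*I*√95/2)*(1/176352) - 68703 = (2466169/8875796160 + 63*I*√95/117568) - 68703 = -609793821114311/8875796160 + 63*I*√95/117568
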